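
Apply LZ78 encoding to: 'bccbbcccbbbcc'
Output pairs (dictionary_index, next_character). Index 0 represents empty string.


LZ78 encoding steps:
Dictionary: {0: ''}
Step 1: w='' (idx 0), next='b' -> output (0, 'b'), add 'b' as idx 1
Step 2: w='' (idx 0), next='c' -> output (0, 'c'), add 'c' as idx 2
Step 3: w='c' (idx 2), next='b' -> output (2, 'b'), add 'cb' as idx 3
Step 4: w='b' (idx 1), next='c' -> output (1, 'c'), add 'bc' as idx 4
Step 5: w='c' (idx 2), next='c' -> output (2, 'c'), add 'cc' as idx 5
Step 6: w='b' (idx 1), next='b' -> output (1, 'b'), add 'bb' as idx 6
Step 7: w='bc' (idx 4), next='c' -> output (4, 'c'), add 'bcc' as idx 7


Encoded: [(0, 'b'), (0, 'c'), (2, 'b'), (1, 'c'), (2, 'c'), (1, 'b'), (4, 'c')]


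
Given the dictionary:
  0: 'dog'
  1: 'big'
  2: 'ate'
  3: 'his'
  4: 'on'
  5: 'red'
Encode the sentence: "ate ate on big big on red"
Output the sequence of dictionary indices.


Look up each word in the dictionary:
  'ate' -> 2
  'ate' -> 2
  'on' -> 4
  'big' -> 1
  'big' -> 1
  'on' -> 4
  'red' -> 5

Encoded: [2, 2, 4, 1, 1, 4, 5]


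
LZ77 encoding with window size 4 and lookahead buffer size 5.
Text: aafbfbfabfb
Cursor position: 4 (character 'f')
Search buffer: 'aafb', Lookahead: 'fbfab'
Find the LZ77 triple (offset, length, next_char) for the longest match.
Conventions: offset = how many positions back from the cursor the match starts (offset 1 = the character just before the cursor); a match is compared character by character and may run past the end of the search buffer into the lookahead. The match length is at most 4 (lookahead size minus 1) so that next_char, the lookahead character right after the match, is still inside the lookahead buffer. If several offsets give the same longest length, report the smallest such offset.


Try each offset into the search buffer:
  offset=1 (pos 3, char 'b'): match length 0
  offset=2 (pos 2, char 'f'): match length 3
  offset=3 (pos 1, char 'a'): match length 0
  offset=4 (pos 0, char 'a'): match length 0
Longest match has length 3 at offset 2.
next_char = character at position 4 + 3 = 7 -> 'a'

Best match: offset=2, length=3 (matching 'fbf' starting at position 2)
LZ77 triple: (2, 3, 'a')


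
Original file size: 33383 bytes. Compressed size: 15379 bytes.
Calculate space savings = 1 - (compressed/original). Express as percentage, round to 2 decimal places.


ratio = compressed/original = 15379/33383 = 0.460684
savings = 1 - ratio = 1 - 0.460684 = 0.539316
as a percentage: 0.539316 * 100 = 53.93%

Space savings = 1 - 15379/33383 = 53.93%


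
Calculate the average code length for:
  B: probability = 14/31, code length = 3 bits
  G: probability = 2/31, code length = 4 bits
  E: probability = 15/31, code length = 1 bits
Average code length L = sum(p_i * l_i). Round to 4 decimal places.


Weighted contributions p_i * l_i:
  B: (14/31) * 3 = 42/31
  G: (2/31) * 4 = 8/31
  E: (15/31) * 1 = 15/31
Sum = (42 + 8 + 15)/31 = 65/31

L = 65/31 = 2.0968 bits/symbol


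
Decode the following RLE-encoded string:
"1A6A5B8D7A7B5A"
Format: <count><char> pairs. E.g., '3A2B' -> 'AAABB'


Expanding each <count><char> pair:
  1A -> 'A'
  6A -> 'AAAAAA'
  5B -> 'BBBBB'
  8D -> 'DDDDDDDD'
  7A -> 'AAAAAAA'
  7B -> 'BBBBBBB'
  5A -> 'AAAAA'

Decoded = AAAAAAABBBBBDDDDDDDDAAAAAAABBBBBBBAAAAA


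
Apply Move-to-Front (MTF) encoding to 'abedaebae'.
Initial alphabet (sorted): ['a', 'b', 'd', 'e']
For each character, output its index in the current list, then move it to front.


MTF encoding:
'a': index 0 in ['a', 'b', 'd', 'e'] -> ['a', 'b', 'd', 'e']
'b': index 1 in ['a', 'b', 'd', 'e'] -> ['b', 'a', 'd', 'e']
'e': index 3 in ['b', 'a', 'd', 'e'] -> ['e', 'b', 'a', 'd']
'd': index 3 in ['e', 'b', 'a', 'd'] -> ['d', 'e', 'b', 'a']
'a': index 3 in ['d', 'e', 'b', 'a'] -> ['a', 'd', 'e', 'b']
'e': index 2 in ['a', 'd', 'e', 'b'] -> ['e', 'a', 'd', 'b']
'b': index 3 in ['e', 'a', 'd', 'b'] -> ['b', 'e', 'a', 'd']
'a': index 2 in ['b', 'e', 'a', 'd'] -> ['a', 'b', 'e', 'd']
'e': index 2 in ['a', 'b', 'e', 'd'] -> ['e', 'a', 'b', 'd']


Output: [0, 1, 3, 3, 3, 2, 3, 2, 2]


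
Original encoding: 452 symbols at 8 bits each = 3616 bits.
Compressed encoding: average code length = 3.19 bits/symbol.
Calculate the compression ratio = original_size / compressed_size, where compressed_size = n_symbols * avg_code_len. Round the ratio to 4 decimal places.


original_size = n_symbols * orig_bits = 452 * 8 = 3616 bits
compressed_size = n_symbols * avg_code_len = 452 * 3.19 = 1441.88 bits
ratio = original_size / compressed_size = 3616 / 1441.88 = 2.5078

Compression ratio = 2.5078


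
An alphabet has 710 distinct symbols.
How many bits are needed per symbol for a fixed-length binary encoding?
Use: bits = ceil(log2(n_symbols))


log2(710) = 9.4717
Bracket: 2^9 = 512 < 710 <= 2^10 = 1024
So ceil(log2(710)) = 10

bits = ceil(log2(710)) = ceil(9.4717) = 10 bits


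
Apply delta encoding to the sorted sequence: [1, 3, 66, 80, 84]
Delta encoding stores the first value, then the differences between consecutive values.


First value: 1
Deltas:
  3 - 1 = 2
  66 - 3 = 63
  80 - 66 = 14
  84 - 80 = 4


Delta encoded: [1, 2, 63, 14, 4]


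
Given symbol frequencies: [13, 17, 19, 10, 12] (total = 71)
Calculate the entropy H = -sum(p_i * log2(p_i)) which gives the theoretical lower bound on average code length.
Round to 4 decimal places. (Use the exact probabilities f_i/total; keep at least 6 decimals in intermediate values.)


Per-symbol terms -p_i * log2(p_i) with p_i = f_i/71:
  p = 13/71 = 0.183099: log2(p) = -2.449307, -p*log2(p) = 0.448465
  p = 17/71 = 0.239437: log2(p) = -2.062284, -p*log2(p) = 0.493786
  p = 19/71 = 0.267606: log2(p) = -1.901820, -p*log2(p) = 0.508938
  p = 10/71 = 0.140845: log2(p) = -2.827819, -p*log2(p) = 0.398284
  p = 12/71 = 0.169014: log2(p) = -2.564785, -p*log2(p) = 0.433485
H = 0.448465 + 0.493786 + 0.508938 + 0.398284 + 0.433485 = 2.282958

H = 2.283 bits/symbol


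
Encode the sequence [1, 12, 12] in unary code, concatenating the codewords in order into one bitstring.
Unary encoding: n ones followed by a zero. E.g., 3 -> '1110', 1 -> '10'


Encode each number as n ones followed by a terminating 0:
  1 -> 10 (2 bits)
  12 -> 1111111111110 (13 bits)
  12 -> 1111111111110 (13 bits)
Total length = 2 + 13 + 13 = 28 bits.

Unary([1, 12, 12]) = 1011111111111101111111111110 (28 bits)


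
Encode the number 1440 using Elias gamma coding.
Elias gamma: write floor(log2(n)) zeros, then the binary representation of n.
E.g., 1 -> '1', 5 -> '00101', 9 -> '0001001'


num_bits = floor(log2(1440)) + 1 = 11
leading_zeros = num_bits - 1 = 10
binary(1440) = 10110100000

Elias gamma(1440) = '0000000000' + '10110100000' = 000000000010110100000 (21 bits)


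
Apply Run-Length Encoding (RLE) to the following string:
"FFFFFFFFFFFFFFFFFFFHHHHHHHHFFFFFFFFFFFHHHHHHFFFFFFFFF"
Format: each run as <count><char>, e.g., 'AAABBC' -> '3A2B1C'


Scanning runs left to right:
  i=0: run of 'F' x 19 -> '19F'
  i=19: run of 'H' x 8 -> '8H'
  i=27: run of 'F' x 11 -> '11F'
  i=38: run of 'H' x 6 -> '6H'
  i=44: run of 'F' x 9 -> '9F'

RLE = 19F8H11F6H9F


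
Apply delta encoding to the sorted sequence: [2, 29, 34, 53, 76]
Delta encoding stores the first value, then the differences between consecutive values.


First value: 2
Deltas:
  29 - 2 = 27
  34 - 29 = 5
  53 - 34 = 19
  76 - 53 = 23


Delta encoded: [2, 27, 5, 19, 23]


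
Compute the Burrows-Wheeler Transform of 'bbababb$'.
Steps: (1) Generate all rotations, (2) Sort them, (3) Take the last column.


Rotations (sorted):
  0: $bbababb -> last char: b
  1: ababb$bb -> last char: b
  2: abb$bbab -> last char: b
  3: b$bbabab -> last char: b
  4: bababb$b -> last char: b
  5: babb$bba -> last char: a
  6: bb$bbaba -> last char: a
  7: bbababb$ -> last char: $


BWT = bbbbbaa$


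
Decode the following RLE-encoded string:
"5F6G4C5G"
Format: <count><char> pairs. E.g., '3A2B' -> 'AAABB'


Expanding each <count><char> pair:
  5F -> 'FFFFF'
  6G -> 'GGGGGG'
  4C -> 'CCCC'
  5G -> 'GGGGG'

Decoded = FFFFFGGGGGGCCCCGGGGG


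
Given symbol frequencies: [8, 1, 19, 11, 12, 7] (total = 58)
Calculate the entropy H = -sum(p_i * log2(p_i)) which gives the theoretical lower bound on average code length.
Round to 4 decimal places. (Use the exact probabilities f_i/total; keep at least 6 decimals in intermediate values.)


Per-symbol terms -p_i * log2(p_i) with p_i = f_i/58:
  p = 8/58 = 0.137931: log2(p) = -2.857981, -p*log2(p) = 0.394204
  p = 1/58 = 0.017241: log2(p) = -5.857981, -p*log2(p) = 0.101000
  p = 19/58 = 0.327586: log2(p) = -1.610053, -p*log2(p) = 0.527431
  p = 11/58 = 0.189655: log2(p) = -2.398549, -p*log2(p) = 0.454897
  p = 12/58 = 0.206897: log2(p) = -2.273018, -p*log2(p) = 0.470280
  p = 7/58 = 0.120690: log2(p) = -3.050626, -p*log2(p) = 0.368179
H = 0.394204 + 0.101000 + 0.527431 + 0.454897 + 0.470280 + 0.368179 = 2.315991

H = 2.316 bits/symbol


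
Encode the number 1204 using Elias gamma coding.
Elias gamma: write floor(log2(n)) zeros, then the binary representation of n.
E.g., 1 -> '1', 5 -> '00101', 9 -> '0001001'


num_bits = floor(log2(1204)) + 1 = 11
leading_zeros = num_bits - 1 = 10
binary(1204) = 10010110100

Elias gamma(1204) = '0000000000' + '10010110100' = 000000000010010110100 (21 bits)


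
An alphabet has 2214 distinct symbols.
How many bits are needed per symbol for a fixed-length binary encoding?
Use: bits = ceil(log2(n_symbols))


log2(2214) = 11.1124
Bracket: 2^11 = 2048 < 2214 <= 2^12 = 4096
So ceil(log2(2214)) = 12

bits = ceil(log2(2214)) = ceil(11.1124) = 12 bits


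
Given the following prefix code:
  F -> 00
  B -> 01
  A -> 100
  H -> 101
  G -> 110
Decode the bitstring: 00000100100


Decoding step by step:
Bits 00 -> F
Bits 00 -> F
Bits 01 -> B
Bits 00 -> F
Bits 100 -> A


Decoded message: FFBFA


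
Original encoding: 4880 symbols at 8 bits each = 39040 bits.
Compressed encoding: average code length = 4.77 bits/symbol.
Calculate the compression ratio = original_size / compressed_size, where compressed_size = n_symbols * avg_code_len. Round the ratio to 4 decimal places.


original_size = n_symbols * orig_bits = 4880 * 8 = 39040 bits
compressed_size = n_symbols * avg_code_len = 4880 * 4.77 = 23277.6 bits
ratio = original_size / compressed_size = 39040 / 23277.6 = 1.6771

Compression ratio = 1.6771


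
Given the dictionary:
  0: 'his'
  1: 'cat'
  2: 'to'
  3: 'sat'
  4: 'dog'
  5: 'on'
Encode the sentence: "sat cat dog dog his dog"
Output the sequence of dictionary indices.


Look up each word in the dictionary:
  'sat' -> 3
  'cat' -> 1
  'dog' -> 4
  'dog' -> 4
  'his' -> 0
  'dog' -> 4

Encoded: [3, 1, 4, 4, 0, 4]


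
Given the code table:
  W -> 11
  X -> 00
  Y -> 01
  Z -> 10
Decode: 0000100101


Decoding:
00 -> X
00 -> X
10 -> Z
01 -> Y
01 -> Y


Result: XXZYY


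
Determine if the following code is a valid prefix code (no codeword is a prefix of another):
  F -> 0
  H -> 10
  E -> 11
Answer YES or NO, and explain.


Checking each pair (does one codeword prefix another?):
  F='0' vs H='10': no prefix
  F='0' vs E='11': no prefix
  H='10' vs F='0': no prefix
  H='10' vs E='11': no prefix
  E='11' vs F='0': no prefix
  E='11' vs H='10': no prefix
No violation found over all pairs.

YES -- this is a valid prefix code. No codeword is a prefix of any other codeword.


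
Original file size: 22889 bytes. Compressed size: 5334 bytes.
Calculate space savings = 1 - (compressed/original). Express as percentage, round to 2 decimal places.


ratio = compressed/original = 5334/22889 = 0.233038
savings = 1 - ratio = 1 - 0.233038 = 0.766962
as a percentage: 0.766962 * 100 = 76.7%

Space savings = 1 - 5334/22889 = 76.7%


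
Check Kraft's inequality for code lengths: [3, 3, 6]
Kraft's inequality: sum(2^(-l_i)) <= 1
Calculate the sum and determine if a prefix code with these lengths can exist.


Sum = 2^(-3) + 2^(-3) + 2^(-6)
    = 0.125 + 0.125 + 0.015625
    = 17/64 = 0.265625
Since 0.265625 <= 1, Kraft's inequality IS satisfied.
A prefix code with these lengths CAN exist.

Kraft sum = 0.265625. Satisfied.


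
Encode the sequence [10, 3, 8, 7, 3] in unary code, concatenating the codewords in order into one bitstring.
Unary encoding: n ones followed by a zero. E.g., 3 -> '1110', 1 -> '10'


Encode each number as n ones followed by a terminating 0:
  10 -> 11111111110 (11 bits)
  3 -> 1110 (4 bits)
  8 -> 111111110 (9 bits)
  7 -> 11111110 (8 bits)
  3 -> 1110 (4 bits)
Total length = 11 + 4 + 9 + 8 + 4 = 36 bits.

Unary([10, 3, 8, 7, 3]) = 111111111101110111111110111111101110 (36 bits)


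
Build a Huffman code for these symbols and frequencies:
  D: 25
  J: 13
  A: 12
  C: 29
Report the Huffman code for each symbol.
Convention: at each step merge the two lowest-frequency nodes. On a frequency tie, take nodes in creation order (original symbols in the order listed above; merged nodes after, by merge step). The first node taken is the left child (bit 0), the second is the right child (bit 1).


Huffman tree construction:
Step 1: Merge A(12) + J(13) = 25
Step 2: Merge D(25) + (A+J)(25) = 50
Step 3: Merge C(29) + (D+(A+J))(50) = 79
Read each symbol's code off the tree from the root (left child = 0, right child = 1).

Codes:
  D: 10 (length 2)
  J: 111 (length 3)
  A: 110 (length 3)
  C: 0 (length 1)
Average code length: 154/79 = 1.9494 bits/symbol


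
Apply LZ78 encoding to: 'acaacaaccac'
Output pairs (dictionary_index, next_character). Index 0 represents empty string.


LZ78 encoding steps:
Dictionary: {0: ''}
Step 1: w='' (idx 0), next='a' -> output (0, 'a'), add 'a' as idx 1
Step 2: w='' (idx 0), next='c' -> output (0, 'c'), add 'c' as idx 2
Step 3: w='a' (idx 1), next='a' -> output (1, 'a'), add 'aa' as idx 3
Step 4: w='c' (idx 2), next='a' -> output (2, 'a'), add 'ca' as idx 4
Step 5: w='a' (idx 1), next='c' -> output (1, 'c'), add 'ac' as idx 5
Step 6: w='ca' (idx 4), next='c' -> output (4, 'c'), add 'cac' as idx 6


Encoded: [(0, 'a'), (0, 'c'), (1, 'a'), (2, 'a'), (1, 'c'), (4, 'c')]


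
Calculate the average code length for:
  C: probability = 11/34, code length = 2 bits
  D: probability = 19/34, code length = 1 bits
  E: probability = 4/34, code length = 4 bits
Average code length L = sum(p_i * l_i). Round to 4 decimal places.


Weighted contributions p_i * l_i:
  C: (11/34) * 2 = 22/34
  D: (19/34) * 1 = 19/34
  E: (4/34) * 4 = 16/34
Sum = (22 + 19 + 16)/34 = 57/34

L = 57/34 = 1.6765 bits/symbol


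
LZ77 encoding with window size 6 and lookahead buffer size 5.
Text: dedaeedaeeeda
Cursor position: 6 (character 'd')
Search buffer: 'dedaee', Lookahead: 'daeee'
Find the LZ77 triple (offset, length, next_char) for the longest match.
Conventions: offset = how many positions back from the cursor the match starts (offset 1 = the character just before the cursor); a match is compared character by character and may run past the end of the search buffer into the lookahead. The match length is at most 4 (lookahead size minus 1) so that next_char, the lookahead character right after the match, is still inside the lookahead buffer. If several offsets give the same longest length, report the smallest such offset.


Try each offset into the search buffer:
  offset=1 (pos 5, char 'e'): match length 0
  offset=2 (pos 4, char 'e'): match length 0
  offset=3 (pos 3, char 'a'): match length 0
  offset=4 (pos 2, char 'd'): match length 4
  offset=5 (pos 1, char 'e'): match length 0
  offset=6 (pos 0, char 'd'): match length 1
Longest match has length 4 at offset 4.
next_char = character at position 6 + 4 = 10 -> 'e'

Best match: offset=4, length=4 (matching 'daee' starting at position 2)
LZ77 triple: (4, 4, 'e')


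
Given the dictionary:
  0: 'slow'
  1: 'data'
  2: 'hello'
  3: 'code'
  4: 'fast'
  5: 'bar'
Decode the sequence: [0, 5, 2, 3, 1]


Look up each index in the dictionary:
  0 -> 'slow'
  5 -> 'bar'
  2 -> 'hello'
  3 -> 'code'
  1 -> 'data'

Decoded: "slow bar hello code data"


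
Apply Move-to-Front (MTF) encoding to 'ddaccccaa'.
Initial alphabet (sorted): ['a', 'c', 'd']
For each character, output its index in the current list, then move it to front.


MTF encoding:
'd': index 2 in ['a', 'c', 'd'] -> ['d', 'a', 'c']
'd': index 0 in ['d', 'a', 'c'] -> ['d', 'a', 'c']
'a': index 1 in ['d', 'a', 'c'] -> ['a', 'd', 'c']
'c': index 2 in ['a', 'd', 'c'] -> ['c', 'a', 'd']
'c': index 0 in ['c', 'a', 'd'] -> ['c', 'a', 'd']
'c': index 0 in ['c', 'a', 'd'] -> ['c', 'a', 'd']
'c': index 0 in ['c', 'a', 'd'] -> ['c', 'a', 'd']
'a': index 1 in ['c', 'a', 'd'] -> ['a', 'c', 'd']
'a': index 0 in ['a', 'c', 'd'] -> ['a', 'c', 'd']


Output: [2, 0, 1, 2, 0, 0, 0, 1, 0]


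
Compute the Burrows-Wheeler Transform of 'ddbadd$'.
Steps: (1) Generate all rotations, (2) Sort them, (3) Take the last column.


Rotations (sorted):
  0: $ddbadd -> last char: d
  1: add$ddb -> last char: b
  2: badd$dd -> last char: d
  3: d$ddbad -> last char: d
  4: dbadd$d -> last char: d
  5: dd$ddba -> last char: a
  6: ddbadd$ -> last char: $


BWT = dbddda$


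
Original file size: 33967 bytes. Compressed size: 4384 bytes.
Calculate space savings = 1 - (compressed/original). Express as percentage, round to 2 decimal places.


ratio = compressed/original = 4384/33967 = 0.129066
savings = 1 - ratio = 1 - 0.129066 = 0.870934
as a percentage: 0.870934 * 100 = 87.09%

Space savings = 1 - 4384/33967 = 87.09%


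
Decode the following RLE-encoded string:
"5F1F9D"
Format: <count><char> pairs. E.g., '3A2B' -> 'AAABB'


Expanding each <count><char> pair:
  5F -> 'FFFFF'
  1F -> 'F'
  9D -> 'DDDDDDDDD'

Decoded = FFFFFFDDDDDDDDD


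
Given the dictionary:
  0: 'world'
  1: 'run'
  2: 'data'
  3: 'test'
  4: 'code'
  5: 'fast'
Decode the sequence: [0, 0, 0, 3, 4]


Look up each index in the dictionary:
  0 -> 'world'
  0 -> 'world'
  0 -> 'world'
  3 -> 'test'
  4 -> 'code'

Decoded: "world world world test code"


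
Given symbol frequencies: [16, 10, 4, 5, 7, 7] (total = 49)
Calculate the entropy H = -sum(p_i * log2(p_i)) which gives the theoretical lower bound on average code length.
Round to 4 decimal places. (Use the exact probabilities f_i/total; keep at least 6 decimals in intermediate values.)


Per-symbol terms -p_i * log2(p_i) with p_i = f_i/49:
  p = 16/49 = 0.326531: log2(p) = -1.614710, -p*log2(p) = 0.527252
  p = 10/49 = 0.204082: log2(p) = -2.292782, -p*log2(p) = 0.467915
  p = 4/49 = 0.081633: log2(p) = -3.614710, -p*log2(p) = 0.295078
  p = 5/49 = 0.102041: log2(p) = -3.292782, -p*log2(p) = 0.335998
  p = 7/49 = 0.142857: log2(p) = -2.807355, -p*log2(p) = 0.401051
  p = 7/49 = 0.142857: log2(p) = -2.807355, -p*log2(p) = 0.401051
H = 0.527252 + 0.467915 + 0.295078 + 0.335998 + 0.401051 + 0.401051 = 2.428345

H = 2.4283 bits/symbol


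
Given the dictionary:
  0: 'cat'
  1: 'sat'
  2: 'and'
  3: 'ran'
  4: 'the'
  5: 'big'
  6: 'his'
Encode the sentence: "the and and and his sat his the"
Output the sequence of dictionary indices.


Look up each word in the dictionary:
  'the' -> 4
  'and' -> 2
  'and' -> 2
  'and' -> 2
  'his' -> 6
  'sat' -> 1
  'his' -> 6
  'the' -> 4

Encoded: [4, 2, 2, 2, 6, 1, 6, 4]


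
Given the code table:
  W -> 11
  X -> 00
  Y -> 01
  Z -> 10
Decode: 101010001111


Decoding:
10 -> Z
10 -> Z
10 -> Z
00 -> X
11 -> W
11 -> W


Result: ZZZXWW


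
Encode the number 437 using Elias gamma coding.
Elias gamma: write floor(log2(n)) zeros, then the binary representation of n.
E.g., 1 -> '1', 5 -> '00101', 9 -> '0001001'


num_bits = floor(log2(437)) + 1 = 9
leading_zeros = num_bits - 1 = 8
binary(437) = 110110101

Elias gamma(437) = '00000000' + '110110101' = 00000000110110101 (17 bits)


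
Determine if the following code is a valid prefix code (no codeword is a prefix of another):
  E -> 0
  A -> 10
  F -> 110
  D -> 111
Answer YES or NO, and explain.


Checking each pair (does one codeword prefix another?):
  E='0' vs A='10': no prefix
  E='0' vs F='110': no prefix
  E='0' vs D='111': no prefix
  A='10' vs E='0': no prefix
  A='10' vs F='110': no prefix
  A='10' vs D='111': no prefix
  F='110' vs E='0': no prefix
  F='110' vs A='10': no prefix
  F='110' vs D='111': no prefix
  D='111' vs E='0': no prefix
  D='111' vs A='10': no prefix
  D='111' vs F='110': no prefix
No violation found over all pairs.

YES -- this is a valid prefix code. No codeword is a prefix of any other codeword.


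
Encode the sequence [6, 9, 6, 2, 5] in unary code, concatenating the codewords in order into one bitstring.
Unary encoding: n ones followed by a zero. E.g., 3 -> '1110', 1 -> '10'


Encode each number as n ones followed by a terminating 0:
  6 -> 1111110 (7 bits)
  9 -> 1111111110 (10 bits)
  6 -> 1111110 (7 bits)
  2 -> 110 (3 bits)
  5 -> 111110 (6 bits)
Total length = 7 + 10 + 7 + 3 + 6 = 33 bits.

Unary([6, 9, 6, 2, 5]) = 111111011111111101111110110111110 (33 bits)


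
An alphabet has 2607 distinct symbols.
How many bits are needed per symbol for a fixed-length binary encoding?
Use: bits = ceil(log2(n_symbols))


log2(2607) = 11.3482
Bracket: 2^11 = 2048 < 2607 <= 2^12 = 4096
So ceil(log2(2607)) = 12

bits = ceil(log2(2607)) = ceil(11.3482) = 12 bits


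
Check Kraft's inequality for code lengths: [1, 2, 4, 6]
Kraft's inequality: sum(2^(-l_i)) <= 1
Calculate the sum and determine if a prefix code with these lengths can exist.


Sum = 2^(-1) + 2^(-2) + 2^(-4) + 2^(-6)
    = 0.5 + 0.25 + 0.0625 + 0.015625
    = 53/64 = 0.828125
Since 0.828125 <= 1, Kraft's inequality IS satisfied.
A prefix code with these lengths CAN exist.

Kraft sum = 0.828125. Satisfied.


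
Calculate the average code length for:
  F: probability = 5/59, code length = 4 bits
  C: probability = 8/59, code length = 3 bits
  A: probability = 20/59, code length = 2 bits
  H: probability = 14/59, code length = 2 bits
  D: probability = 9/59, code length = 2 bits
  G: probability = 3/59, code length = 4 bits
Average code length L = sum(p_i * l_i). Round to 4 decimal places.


Weighted contributions p_i * l_i:
  F: (5/59) * 4 = 20/59
  C: (8/59) * 3 = 24/59
  A: (20/59) * 2 = 40/59
  H: (14/59) * 2 = 28/59
  D: (9/59) * 2 = 18/59
  G: (3/59) * 4 = 12/59
Sum = (20 + 24 + 40 + 28 + 18 + 12)/59 = 142/59

L = 142/59 = 2.4068 bits/symbol


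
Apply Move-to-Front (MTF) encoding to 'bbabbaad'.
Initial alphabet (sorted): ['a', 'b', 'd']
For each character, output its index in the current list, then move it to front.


MTF encoding:
'b': index 1 in ['a', 'b', 'd'] -> ['b', 'a', 'd']
'b': index 0 in ['b', 'a', 'd'] -> ['b', 'a', 'd']
'a': index 1 in ['b', 'a', 'd'] -> ['a', 'b', 'd']
'b': index 1 in ['a', 'b', 'd'] -> ['b', 'a', 'd']
'b': index 0 in ['b', 'a', 'd'] -> ['b', 'a', 'd']
'a': index 1 in ['b', 'a', 'd'] -> ['a', 'b', 'd']
'a': index 0 in ['a', 'b', 'd'] -> ['a', 'b', 'd']
'd': index 2 in ['a', 'b', 'd'] -> ['d', 'a', 'b']


Output: [1, 0, 1, 1, 0, 1, 0, 2]


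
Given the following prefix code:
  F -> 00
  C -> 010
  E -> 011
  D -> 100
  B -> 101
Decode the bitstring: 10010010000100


Decoding step by step:
Bits 100 -> D
Bits 100 -> D
Bits 100 -> D
Bits 00 -> F
Bits 100 -> D


Decoded message: DDDFD


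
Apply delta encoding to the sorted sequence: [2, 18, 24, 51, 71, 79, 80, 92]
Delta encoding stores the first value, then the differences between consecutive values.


First value: 2
Deltas:
  18 - 2 = 16
  24 - 18 = 6
  51 - 24 = 27
  71 - 51 = 20
  79 - 71 = 8
  80 - 79 = 1
  92 - 80 = 12


Delta encoded: [2, 16, 6, 27, 20, 8, 1, 12]


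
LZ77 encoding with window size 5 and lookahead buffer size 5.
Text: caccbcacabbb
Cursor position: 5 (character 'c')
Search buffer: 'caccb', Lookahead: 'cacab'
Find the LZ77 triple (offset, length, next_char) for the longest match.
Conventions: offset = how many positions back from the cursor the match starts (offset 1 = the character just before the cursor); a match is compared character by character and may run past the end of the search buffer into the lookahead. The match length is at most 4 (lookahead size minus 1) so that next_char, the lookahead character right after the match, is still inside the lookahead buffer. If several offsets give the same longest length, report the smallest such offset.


Try each offset into the search buffer:
  offset=1 (pos 4, char 'b'): match length 0
  offset=2 (pos 3, char 'c'): match length 1
  offset=3 (pos 2, char 'c'): match length 1
  offset=4 (pos 1, char 'a'): match length 0
  offset=5 (pos 0, char 'c'): match length 3
Longest match has length 3 at offset 5.
next_char = character at position 5 + 3 = 8 -> 'a'

Best match: offset=5, length=3 (matching 'cac' starting at position 0)
LZ77 triple: (5, 3, 'a')


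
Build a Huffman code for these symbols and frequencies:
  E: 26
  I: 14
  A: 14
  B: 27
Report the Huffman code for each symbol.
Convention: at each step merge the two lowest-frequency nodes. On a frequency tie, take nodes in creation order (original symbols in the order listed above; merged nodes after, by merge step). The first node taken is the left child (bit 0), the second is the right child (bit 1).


Huffman tree construction:
Step 1: Merge I(14) + A(14) = 28
Step 2: Merge E(26) + B(27) = 53
Step 3: Merge (I+A)(28) + (E+B)(53) = 81
Read each symbol's code off the tree from the root (left child = 0, right child = 1).

Codes:
  E: 10 (length 2)
  I: 00 (length 2)
  A: 01 (length 2)
  B: 11 (length 2)
Average code length: 162/81 = 2.0000 bits/symbol


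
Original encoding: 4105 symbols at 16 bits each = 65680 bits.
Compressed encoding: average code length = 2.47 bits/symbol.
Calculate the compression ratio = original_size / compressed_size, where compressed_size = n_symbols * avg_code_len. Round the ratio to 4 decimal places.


original_size = n_symbols * orig_bits = 4105 * 16 = 65680 bits
compressed_size = n_symbols * avg_code_len = 4105 * 2.47 = 10139.35 bits
ratio = original_size / compressed_size = 65680 / 10139.35 = 6.4777

Compression ratio = 6.4777


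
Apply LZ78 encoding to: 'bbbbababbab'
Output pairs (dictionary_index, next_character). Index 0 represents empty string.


LZ78 encoding steps:
Dictionary: {0: ''}
Step 1: w='' (idx 0), next='b' -> output (0, 'b'), add 'b' as idx 1
Step 2: w='b' (idx 1), next='b' -> output (1, 'b'), add 'bb' as idx 2
Step 3: w='b' (idx 1), next='a' -> output (1, 'a'), add 'ba' as idx 3
Step 4: w='ba' (idx 3), next='b' -> output (3, 'b'), add 'bab' as idx 4
Step 5: w='bab' (idx 4), end of input -> output (4, '')


Encoded: [(0, 'b'), (1, 'b'), (1, 'a'), (3, 'b'), (4, '')]


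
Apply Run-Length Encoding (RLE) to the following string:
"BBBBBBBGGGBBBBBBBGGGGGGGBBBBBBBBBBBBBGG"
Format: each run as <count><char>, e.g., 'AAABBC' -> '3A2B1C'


Scanning runs left to right:
  i=0: run of 'B' x 7 -> '7B'
  i=7: run of 'G' x 3 -> '3G'
  i=10: run of 'B' x 7 -> '7B'
  i=17: run of 'G' x 7 -> '7G'
  i=24: run of 'B' x 13 -> '13B'
  i=37: run of 'G' x 2 -> '2G'

RLE = 7B3G7B7G13B2G


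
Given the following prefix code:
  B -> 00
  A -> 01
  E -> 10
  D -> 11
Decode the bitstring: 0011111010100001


Decoding step by step:
Bits 00 -> B
Bits 11 -> D
Bits 11 -> D
Bits 10 -> E
Bits 10 -> E
Bits 10 -> E
Bits 00 -> B
Bits 01 -> A


Decoded message: BDDEEEBA


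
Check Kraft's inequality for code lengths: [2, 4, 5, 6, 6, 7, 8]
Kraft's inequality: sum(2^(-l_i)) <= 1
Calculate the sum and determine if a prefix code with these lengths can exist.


Sum = 2^(-2) + 2^(-4) + 2^(-5) + 2^(-6) + 2^(-6) + 2^(-7) + 2^(-8)
    = 0.25 + 0.0625 + 0.03125 + 0.015625 + 0.015625 + 0.0078125 + 0.00390625
    = 99/256 = 0.38671875
Since 0.38671875 <= 1, Kraft's inequality IS satisfied.
A prefix code with these lengths CAN exist.

Kraft sum = 0.38671875. Satisfied.


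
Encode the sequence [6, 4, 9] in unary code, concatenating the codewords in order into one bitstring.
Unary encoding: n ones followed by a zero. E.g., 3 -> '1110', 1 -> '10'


Encode each number as n ones followed by a terminating 0:
  6 -> 1111110 (7 bits)
  4 -> 11110 (5 bits)
  9 -> 1111111110 (10 bits)
Total length = 7 + 5 + 10 = 22 bits.

Unary([6, 4, 9]) = 1111110111101111111110 (22 bits)


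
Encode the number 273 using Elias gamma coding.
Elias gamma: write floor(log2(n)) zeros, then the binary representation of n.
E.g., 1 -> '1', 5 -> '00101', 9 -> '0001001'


num_bits = floor(log2(273)) + 1 = 9
leading_zeros = num_bits - 1 = 8
binary(273) = 100010001

Elias gamma(273) = '00000000' + '100010001' = 00000000100010001 (17 bits)


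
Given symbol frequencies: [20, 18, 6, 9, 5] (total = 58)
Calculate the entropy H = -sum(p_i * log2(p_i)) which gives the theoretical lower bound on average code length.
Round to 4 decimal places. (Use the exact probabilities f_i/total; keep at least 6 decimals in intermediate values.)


Per-symbol terms -p_i * log2(p_i) with p_i = f_i/58:
  p = 20/58 = 0.344828: log2(p) = -1.536053, -p*log2(p) = 0.529673
  p = 18/58 = 0.310345: log2(p) = -1.688056, -p*log2(p) = 0.523879
  p = 6/58 = 0.103448: log2(p) = -3.273018, -p*log2(p) = 0.338588
  p = 9/58 = 0.155172: log2(p) = -2.688056, -p*log2(p) = 0.417112
  p = 5/58 = 0.086207: log2(p) = -3.536053, -p*log2(p) = 0.304832
H = 0.529673 + 0.523879 + 0.338588 + 0.417112 + 0.304832 = 2.114084

H = 2.1141 bits/symbol


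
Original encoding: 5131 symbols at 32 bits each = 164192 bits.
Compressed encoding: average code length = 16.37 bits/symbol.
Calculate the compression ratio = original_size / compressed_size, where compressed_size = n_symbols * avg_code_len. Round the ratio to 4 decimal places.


original_size = n_symbols * orig_bits = 5131 * 32 = 164192 bits
compressed_size = n_symbols * avg_code_len = 5131 * 16.37 = 83994.47 bits
ratio = original_size / compressed_size = 164192 / 83994.47 = 1.9548

Compression ratio = 1.9548


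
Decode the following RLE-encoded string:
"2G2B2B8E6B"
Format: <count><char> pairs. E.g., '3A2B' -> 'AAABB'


Expanding each <count><char> pair:
  2G -> 'GG'
  2B -> 'BB'
  2B -> 'BB'
  8E -> 'EEEEEEEE'
  6B -> 'BBBBBB'

Decoded = GGBBBBEEEEEEEEBBBBBB


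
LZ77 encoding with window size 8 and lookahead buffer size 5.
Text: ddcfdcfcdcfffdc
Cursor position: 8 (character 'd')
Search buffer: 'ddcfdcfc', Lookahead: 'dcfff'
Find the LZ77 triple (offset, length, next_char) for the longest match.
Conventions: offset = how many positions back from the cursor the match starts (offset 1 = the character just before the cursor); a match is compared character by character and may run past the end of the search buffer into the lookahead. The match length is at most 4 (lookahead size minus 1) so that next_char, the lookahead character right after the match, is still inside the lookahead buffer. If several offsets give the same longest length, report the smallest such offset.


Try each offset into the search buffer:
  offset=1 (pos 7, char 'c'): match length 0
  offset=2 (pos 6, char 'f'): match length 0
  offset=3 (pos 5, char 'c'): match length 0
  offset=4 (pos 4, char 'd'): match length 3
  offset=5 (pos 3, char 'f'): match length 0
  offset=6 (pos 2, char 'c'): match length 0
  offset=7 (pos 1, char 'd'): match length 3
  offset=8 (pos 0, char 'd'): match length 1
Longest match has length 3, found at offsets 4, 7; take the smallest, offset 4.
next_char = character at position 8 + 3 = 11 -> 'f'

Best match: offset=4, length=3 (matching 'dcf' starting at position 4)
LZ77 triple: (4, 3, 'f')


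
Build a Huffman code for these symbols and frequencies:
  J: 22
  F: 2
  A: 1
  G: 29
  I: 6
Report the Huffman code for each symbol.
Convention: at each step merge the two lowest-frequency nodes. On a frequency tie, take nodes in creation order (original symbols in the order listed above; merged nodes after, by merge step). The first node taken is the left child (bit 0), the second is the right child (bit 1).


Huffman tree construction:
Step 1: Merge A(1) + F(2) = 3
Step 2: Merge (A+F)(3) + I(6) = 9
Step 3: Merge ((A+F)+I)(9) + J(22) = 31
Step 4: Merge G(29) + (((A+F)+I)+J)(31) = 60
Read each symbol's code off the tree from the root (left child = 0, right child = 1).

Codes:
  J: 11 (length 2)
  F: 1001 (length 4)
  A: 1000 (length 4)
  G: 0 (length 1)
  I: 101 (length 3)
Average code length: 103/60 = 1.7167 bits/symbol


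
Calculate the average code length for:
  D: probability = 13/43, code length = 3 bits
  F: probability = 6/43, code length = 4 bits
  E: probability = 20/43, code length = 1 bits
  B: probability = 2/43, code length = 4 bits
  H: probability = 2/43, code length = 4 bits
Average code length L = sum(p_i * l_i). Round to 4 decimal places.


Weighted contributions p_i * l_i:
  D: (13/43) * 3 = 39/43
  F: (6/43) * 4 = 24/43
  E: (20/43) * 1 = 20/43
  B: (2/43) * 4 = 8/43
  H: (2/43) * 4 = 8/43
Sum = (39 + 24 + 20 + 8 + 8)/43 = 99/43

L = 99/43 = 2.3023 bits/symbol


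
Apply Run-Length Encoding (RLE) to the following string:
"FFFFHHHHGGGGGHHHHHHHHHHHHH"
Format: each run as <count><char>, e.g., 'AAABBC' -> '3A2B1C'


Scanning runs left to right:
  i=0: run of 'F' x 4 -> '4F'
  i=4: run of 'H' x 4 -> '4H'
  i=8: run of 'G' x 5 -> '5G'
  i=13: run of 'H' x 13 -> '13H'

RLE = 4F4H5G13H


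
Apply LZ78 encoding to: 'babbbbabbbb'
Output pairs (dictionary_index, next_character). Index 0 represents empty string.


LZ78 encoding steps:
Dictionary: {0: ''}
Step 1: w='' (idx 0), next='b' -> output (0, 'b'), add 'b' as idx 1
Step 2: w='' (idx 0), next='a' -> output (0, 'a'), add 'a' as idx 2
Step 3: w='b' (idx 1), next='b' -> output (1, 'b'), add 'bb' as idx 3
Step 4: w='bb' (idx 3), next='a' -> output (3, 'a'), add 'bba' as idx 4
Step 5: w='bb' (idx 3), next='b' -> output (3, 'b'), add 'bbb' as idx 5
Step 6: w='b' (idx 1), end of input -> output (1, '')


Encoded: [(0, 'b'), (0, 'a'), (1, 'b'), (3, 'a'), (3, 'b'), (1, '')]


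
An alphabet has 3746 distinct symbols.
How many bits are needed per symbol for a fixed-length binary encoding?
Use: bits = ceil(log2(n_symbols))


log2(3746) = 11.8711
Bracket: 2^11 = 2048 < 3746 <= 2^12 = 4096
So ceil(log2(3746)) = 12

bits = ceil(log2(3746)) = ceil(11.8711) = 12 bits


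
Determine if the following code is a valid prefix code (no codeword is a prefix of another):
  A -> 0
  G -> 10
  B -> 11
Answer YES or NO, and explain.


Checking each pair (does one codeword prefix another?):
  A='0' vs G='10': no prefix
  A='0' vs B='11': no prefix
  G='10' vs A='0': no prefix
  G='10' vs B='11': no prefix
  B='11' vs A='0': no prefix
  B='11' vs G='10': no prefix
No violation found over all pairs.

YES -- this is a valid prefix code. No codeword is a prefix of any other codeword.


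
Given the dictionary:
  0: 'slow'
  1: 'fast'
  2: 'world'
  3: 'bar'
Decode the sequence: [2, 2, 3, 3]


Look up each index in the dictionary:
  2 -> 'world'
  2 -> 'world'
  3 -> 'bar'
  3 -> 'bar'

Decoded: "world world bar bar"


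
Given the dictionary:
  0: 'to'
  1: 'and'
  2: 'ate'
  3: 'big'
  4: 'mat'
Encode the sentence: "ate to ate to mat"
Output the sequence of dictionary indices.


Look up each word in the dictionary:
  'ate' -> 2
  'to' -> 0
  'ate' -> 2
  'to' -> 0
  'mat' -> 4

Encoded: [2, 0, 2, 0, 4]


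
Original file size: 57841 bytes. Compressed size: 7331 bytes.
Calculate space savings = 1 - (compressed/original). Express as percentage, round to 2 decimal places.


ratio = compressed/original = 7331/57841 = 0.126744
savings = 1 - ratio = 1 - 0.126744 = 0.873256
as a percentage: 0.873256 * 100 = 87.33%

Space savings = 1 - 7331/57841 = 87.33%


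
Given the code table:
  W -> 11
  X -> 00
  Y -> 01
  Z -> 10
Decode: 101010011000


Decoding:
10 -> Z
10 -> Z
10 -> Z
01 -> Y
10 -> Z
00 -> X


Result: ZZZYZX


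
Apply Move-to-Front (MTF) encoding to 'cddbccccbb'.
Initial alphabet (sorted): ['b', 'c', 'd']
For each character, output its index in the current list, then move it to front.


MTF encoding:
'c': index 1 in ['b', 'c', 'd'] -> ['c', 'b', 'd']
'd': index 2 in ['c', 'b', 'd'] -> ['d', 'c', 'b']
'd': index 0 in ['d', 'c', 'b'] -> ['d', 'c', 'b']
'b': index 2 in ['d', 'c', 'b'] -> ['b', 'd', 'c']
'c': index 2 in ['b', 'd', 'c'] -> ['c', 'b', 'd']
'c': index 0 in ['c', 'b', 'd'] -> ['c', 'b', 'd']
'c': index 0 in ['c', 'b', 'd'] -> ['c', 'b', 'd']
'c': index 0 in ['c', 'b', 'd'] -> ['c', 'b', 'd']
'b': index 1 in ['c', 'b', 'd'] -> ['b', 'c', 'd']
'b': index 0 in ['b', 'c', 'd'] -> ['b', 'c', 'd']


Output: [1, 2, 0, 2, 2, 0, 0, 0, 1, 0]


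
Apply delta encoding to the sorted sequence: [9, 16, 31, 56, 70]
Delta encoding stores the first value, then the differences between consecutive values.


First value: 9
Deltas:
  16 - 9 = 7
  31 - 16 = 15
  56 - 31 = 25
  70 - 56 = 14


Delta encoded: [9, 7, 15, 25, 14]


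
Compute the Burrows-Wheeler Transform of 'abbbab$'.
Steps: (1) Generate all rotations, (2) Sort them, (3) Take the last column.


Rotations (sorted):
  0: $abbbab -> last char: b
  1: ab$abbb -> last char: b
  2: abbbab$ -> last char: $
  3: b$abbba -> last char: a
  4: bab$abb -> last char: b
  5: bbab$ab -> last char: b
  6: bbbab$a -> last char: a


BWT = bb$abba


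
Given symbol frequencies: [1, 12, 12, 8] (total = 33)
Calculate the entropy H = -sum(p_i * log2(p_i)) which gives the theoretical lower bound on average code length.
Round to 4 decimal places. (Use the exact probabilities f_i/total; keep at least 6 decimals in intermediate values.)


Per-symbol terms -p_i * log2(p_i) with p_i = f_i/33:
  p = 1/33 = 0.030303: log2(p) = -5.044394, -p*log2(p) = 0.152860
  p = 12/33 = 0.363636: log2(p) = -1.459432, -p*log2(p) = 0.530702
  p = 12/33 = 0.363636: log2(p) = -1.459432, -p*log2(p) = 0.530702
  p = 8/33 = 0.242424: log2(p) = -2.044394, -p*log2(p) = 0.495611
H = 0.152860 + 0.530702 + 0.530702 + 0.495611 = 1.709875

H = 1.7099 bits/symbol


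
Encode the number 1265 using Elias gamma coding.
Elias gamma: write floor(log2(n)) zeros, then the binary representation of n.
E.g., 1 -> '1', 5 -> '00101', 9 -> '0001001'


num_bits = floor(log2(1265)) + 1 = 11
leading_zeros = num_bits - 1 = 10
binary(1265) = 10011110001

Elias gamma(1265) = '0000000000' + '10011110001' = 000000000010011110001 (21 bits)


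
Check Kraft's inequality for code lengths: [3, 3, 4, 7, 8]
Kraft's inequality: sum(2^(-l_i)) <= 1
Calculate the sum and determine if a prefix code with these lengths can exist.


Sum = 2^(-3) + 2^(-3) + 2^(-4) + 2^(-7) + 2^(-8)
    = 0.125 + 0.125 + 0.0625 + 0.0078125 + 0.00390625
    = 83/256 = 0.32421875
Since 0.32421875 <= 1, Kraft's inequality IS satisfied.
A prefix code with these lengths CAN exist.

Kraft sum = 0.32421875. Satisfied.


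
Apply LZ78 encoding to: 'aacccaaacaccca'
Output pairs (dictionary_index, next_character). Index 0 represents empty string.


LZ78 encoding steps:
Dictionary: {0: ''}
Step 1: w='' (idx 0), next='a' -> output (0, 'a'), add 'a' as idx 1
Step 2: w='a' (idx 1), next='c' -> output (1, 'c'), add 'ac' as idx 2
Step 3: w='' (idx 0), next='c' -> output (0, 'c'), add 'c' as idx 3
Step 4: w='c' (idx 3), next='a' -> output (3, 'a'), add 'ca' as idx 4
Step 5: w='a' (idx 1), next='a' -> output (1, 'a'), add 'aa' as idx 5
Step 6: w='ca' (idx 4), next='c' -> output (4, 'c'), add 'cac' as idx 6
Step 7: w='c' (idx 3), next='c' -> output (3, 'c'), add 'cc' as idx 7
Step 8: w='a' (idx 1), end of input -> output (1, '')


Encoded: [(0, 'a'), (1, 'c'), (0, 'c'), (3, 'a'), (1, 'a'), (4, 'c'), (3, 'c'), (1, '')]


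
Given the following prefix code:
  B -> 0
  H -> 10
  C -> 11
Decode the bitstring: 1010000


Decoding step by step:
Bits 10 -> H
Bits 10 -> H
Bits 0 -> B
Bits 0 -> B
Bits 0 -> B


Decoded message: HHBBB


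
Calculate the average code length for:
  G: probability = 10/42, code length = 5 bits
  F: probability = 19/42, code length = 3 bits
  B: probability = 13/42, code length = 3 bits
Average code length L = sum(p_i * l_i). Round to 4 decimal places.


Weighted contributions p_i * l_i:
  G: (10/42) * 5 = 50/42
  F: (19/42) * 3 = 57/42
  B: (13/42) * 3 = 39/42
Sum = (50 + 57 + 39)/42 = 146/42

L = 146/42 = 3.4762 bits/symbol


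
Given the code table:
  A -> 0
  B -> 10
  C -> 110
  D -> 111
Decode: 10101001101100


Decoding:
10 -> B
10 -> B
10 -> B
0 -> A
110 -> C
110 -> C
0 -> A


Result: BBBACCA
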